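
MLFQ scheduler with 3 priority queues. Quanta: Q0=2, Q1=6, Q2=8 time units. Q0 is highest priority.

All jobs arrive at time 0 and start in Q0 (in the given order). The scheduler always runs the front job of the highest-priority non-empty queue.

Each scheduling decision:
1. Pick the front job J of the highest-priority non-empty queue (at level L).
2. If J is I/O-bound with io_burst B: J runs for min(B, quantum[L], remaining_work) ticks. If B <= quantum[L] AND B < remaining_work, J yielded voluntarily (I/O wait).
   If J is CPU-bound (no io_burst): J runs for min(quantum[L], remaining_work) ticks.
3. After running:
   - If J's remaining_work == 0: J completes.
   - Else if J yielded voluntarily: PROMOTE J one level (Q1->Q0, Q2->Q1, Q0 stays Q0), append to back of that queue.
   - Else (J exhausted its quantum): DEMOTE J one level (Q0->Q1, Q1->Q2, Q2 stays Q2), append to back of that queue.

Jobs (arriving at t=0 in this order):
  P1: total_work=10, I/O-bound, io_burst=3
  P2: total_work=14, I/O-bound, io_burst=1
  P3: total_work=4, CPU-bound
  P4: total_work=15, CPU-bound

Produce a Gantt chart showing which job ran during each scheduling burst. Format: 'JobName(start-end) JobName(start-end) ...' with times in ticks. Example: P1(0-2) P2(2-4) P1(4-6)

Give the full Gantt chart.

t=0-2: P1@Q0 runs 2, rem=8, quantum used, demote→Q1. Q0=[P2,P3,P4] Q1=[P1] Q2=[]
t=2-3: P2@Q0 runs 1, rem=13, I/O yield, promote→Q0. Q0=[P3,P4,P2] Q1=[P1] Q2=[]
t=3-5: P3@Q0 runs 2, rem=2, quantum used, demote→Q1. Q0=[P4,P2] Q1=[P1,P3] Q2=[]
t=5-7: P4@Q0 runs 2, rem=13, quantum used, demote→Q1. Q0=[P2] Q1=[P1,P3,P4] Q2=[]
t=7-8: P2@Q0 runs 1, rem=12, I/O yield, promote→Q0. Q0=[P2] Q1=[P1,P3,P4] Q2=[]
t=8-9: P2@Q0 runs 1, rem=11, I/O yield, promote→Q0. Q0=[P2] Q1=[P1,P3,P4] Q2=[]
t=9-10: P2@Q0 runs 1, rem=10, I/O yield, promote→Q0. Q0=[P2] Q1=[P1,P3,P4] Q2=[]
t=10-11: P2@Q0 runs 1, rem=9, I/O yield, promote→Q0. Q0=[P2] Q1=[P1,P3,P4] Q2=[]
t=11-12: P2@Q0 runs 1, rem=8, I/O yield, promote→Q0. Q0=[P2] Q1=[P1,P3,P4] Q2=[]
t=12-13: P2@Q0 runs 1, rem=7, I/O yield, promote→Q0. Q0=[P2] Q1=[P1,P3,P4] Q2=[]
t=13-14: P2@Q0 runs 1, rem=6, I/O yield, promote→Q0. Q0=[P2] Q1=[P1,P3,P4] Q2=[]
t=14-15: P2@Q0 runs 1, rem=5, I/O yield, promote→Q0. Q0=[P2] Q1=[P1,P3,P4] Q2=[]
t=15-16: P2@Q0 runs 1, rem=4, I/O yield, promote→Q0. Q0=[P2] Q1=[P1,P3,P4] Q2=[]
t=16-17: P2@Q0 runs 1, rem=3, I/O yield, promote→Q0. Q0=[P2] Q1=[P1,P3,P4] Q2=[]
t=17-18: P2@Q0 runs 1, rem=2, I/O yield, promote→Q0. Q0=[P2] Q1=[P1,P3,P4] Q2=[]
t=18-19: P2@Q0 runs 1, rem=1, I/O yield, promote→Q0. Q0=[P2] Q1=[P1,P3,P4] Q2=[]
t=19-20: P2@Q0 runs 1, rem=0, completes. Q0=[] Q1=[P1,P3,P4] Q2=[]
t=20-23: P1@Q1 runs 3, rem=5, I/O yield, promote→Q0. Q0=[P1] Q1=[P3,P4] Q2=[]
t=23-25: P1@Q0 runs 2, rem=3, quantum used, demote→Q1. Q0=[] Q1=[P3,P4,P1] Q2=[]
t=25-27: P3@Q1 runs 2, rem=0, completes. Q0=[] Q1=[P4,P1] Q2=[]
t=27-33: P4@Q1 runs 6, rem=7, quantum used, demote→Q2. Q0=[] Q1=[P1] Q2=[P4]
t=33-36: P1@Q1 runs 3, rem=0, completes. Q0=[] Q1=[] Q2=[P4]
t=36-43: P4@Q2 runs 7, rem=0, completes. Q0=[] Q1=[] Q2=[]

Answer: P1(0-2) P2(2-3) P3(3-5) P4(5-7) P2(7-8) P2(8-9) P2(9-10) P2(10-11) P2(11-12) P2(12-13) P2(13-14) P2(14-15) P2(15-16) P2(16-17) P2(17-18) P2(18-19) P2(19-20) P1(20-23) P1(23-25) P3(25-27) P4(27-33) P1(33-36) P4(36-43)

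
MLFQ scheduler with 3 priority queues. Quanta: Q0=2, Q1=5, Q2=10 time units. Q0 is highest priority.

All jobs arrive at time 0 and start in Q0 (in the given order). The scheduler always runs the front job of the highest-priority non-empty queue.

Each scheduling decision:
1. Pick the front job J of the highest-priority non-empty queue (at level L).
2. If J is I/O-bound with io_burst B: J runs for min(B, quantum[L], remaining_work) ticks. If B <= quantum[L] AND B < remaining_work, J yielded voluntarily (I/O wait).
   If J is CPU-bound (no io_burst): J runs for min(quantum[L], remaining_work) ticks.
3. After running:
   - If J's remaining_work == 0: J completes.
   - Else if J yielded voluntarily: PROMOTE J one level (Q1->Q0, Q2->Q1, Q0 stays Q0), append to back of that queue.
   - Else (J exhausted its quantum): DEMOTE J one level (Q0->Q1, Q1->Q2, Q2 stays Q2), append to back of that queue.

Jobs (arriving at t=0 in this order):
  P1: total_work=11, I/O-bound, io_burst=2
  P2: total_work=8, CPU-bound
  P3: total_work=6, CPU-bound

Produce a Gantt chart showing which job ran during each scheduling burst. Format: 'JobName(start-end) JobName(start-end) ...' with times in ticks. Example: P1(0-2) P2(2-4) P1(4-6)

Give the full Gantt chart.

Answer: P1(0-2) P2(2-4) P3(4-6) P1(6-8) P1(8-10) P1(10-12) P1(12-14) P1(14-15) P2(15-20) P3(20-24) P2(24-25)

Derivation:
t=0-2: P1@Q0 runs 2, rem=9, I/O yield, promote→Q0. Q0=[P2,P3,P1] Q1=[] Q2=[]
t=2-4: P2@Q0 runs 2, rem=6, quantum used, demote→Q1. Q0=[P3,P1] Q1=[P2] Q2=[]
t=4-6: P3@Q0 runs 2, rem=4, quantum used, demote→Q1. Q0=[P1] Q1=[P2,P3] Q2=[]
t=6-8: P1@Q0 runs 2, rem=7, I/O yield, promote→Q0. Q0=[P1] Q1=[P2,P3] Q2=[]
t=8-10: P1@Q0 runs 2, rem=5, I/O yield, promote→Q0. Q0=[P1] Q1=[P2,P3] Q2=[]
t=10-12: P1@Q0 runs 2, rem=3, I/O yield, promote→Q0. Q0=[P1] Q1=[P2,P3] Q2=[]
t=12-14: P1@Q0 runs 2, rem=1, I/O yield, promote→Q0. Q0=[P1] Q1=[P2,P3] Q2=[]
t=14-15: P1@Q0 runs 1, rem=0, completes. Q0=[] Q1=[P2,P3] Q2=[]
t=15-20: P2@Q1 runs 5, rem=1, quantum used, demote→Q2. Q0=[] Q1=[P3] Q2=[P2]
t=20-24: P3@Q1 runs 4, rem=0, completes. Q0=[] Q1=[] Q2=[P2]
t=24-25: P2@Q2 runs 1, rem=0, completes. Q0=[] Q1=[] Q2=[]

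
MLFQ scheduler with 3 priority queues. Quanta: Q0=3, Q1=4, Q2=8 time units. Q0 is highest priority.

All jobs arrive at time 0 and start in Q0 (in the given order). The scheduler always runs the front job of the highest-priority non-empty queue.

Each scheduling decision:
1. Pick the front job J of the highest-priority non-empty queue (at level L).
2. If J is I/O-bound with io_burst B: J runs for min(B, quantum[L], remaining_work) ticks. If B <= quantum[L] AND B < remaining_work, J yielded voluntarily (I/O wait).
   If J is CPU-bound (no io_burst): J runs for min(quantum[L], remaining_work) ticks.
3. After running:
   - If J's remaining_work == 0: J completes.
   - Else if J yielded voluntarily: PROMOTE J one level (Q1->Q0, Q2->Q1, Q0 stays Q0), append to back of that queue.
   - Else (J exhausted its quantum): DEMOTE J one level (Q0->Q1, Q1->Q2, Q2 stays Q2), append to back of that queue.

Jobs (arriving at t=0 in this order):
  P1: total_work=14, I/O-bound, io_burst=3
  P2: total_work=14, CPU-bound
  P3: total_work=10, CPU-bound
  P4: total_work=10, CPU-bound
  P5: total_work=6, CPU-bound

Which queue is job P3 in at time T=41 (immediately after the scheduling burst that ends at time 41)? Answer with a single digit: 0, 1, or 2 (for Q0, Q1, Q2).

t=0-3: P1@Q0 runs 3, rem=11, I/O yield, promote→Q0. Q0=[P2,P3,P4,P5,P1] Q1=[] Q2=[]
t=3-6: P2@Q0 runs 3, rem=11, quantum used, demote→Q1. Q0=[P3,P4,P5,P1] Q1=[P2] Q2=[]
t=6-9: P3@Q0 runs 3, rem=7, quantum used, demote→Q1. Q0=[P4,P5,P1] Q1=[P2,P3] Q2=[]
t=9-12: P4@Q0 runs 3, rem=7, quantum used, demote→Q1. Q0=[P5,P1] Q1=[P2,P3,P4] Q2=[]
t=12-15: P5@Q0 runs 3, rem=3, quantum used, demote→Q1. Q0=[P1] Q1=[P2,P3,P4,P5] Q2=[]
t=15-18: P1@Q0 runs 3, rem=8, I/O yield, promote→Q0. Q0=[P1] Q1=[P2,P3,P4,P5] Q2=[]
t=18-21: P1@Q0 runs 3, rem=5, I/O yield, promote→Q0. Q0=[P1] Q1=[P2,P3,P4,P5] Q2=[]
t=21-24: P1@Q0 runs 3, rem=2, I/O yield, promote→Q0. Q0=[P1] Q1=[P2,P3,P4,P5] Q2=[]
t=24-26: P1@Q0 runs 2, rem=0, completes. Q0=[] Q1=[P2,P3,P4,P5] Q2=[]
t=26-30: P2@Q1 runs 4, rem=7, quantum used, demote→Q2. Q0=[] Q1=[P3,P4,P5] Q2=[P2]
t=30-34: P3@Q1 runs 4, rem=3, quantum used, demote→Q2. Q0=[] Q1=[P4,P5] Q2=[P2,P3]
t=34-38: P4@Q1 runs 4, rem=3, quantum used, demote→Q2. Q0=[] Q1=[P5] Q2=[P2,P3,P4]
t=38-41: P5@Q1 runs 3, rem=0, completes. Q0=[] Q1=[] Q2=[P2,P3,P4]
t=41-48: P2@Q2 runs 7, rem=0, completes. Q0=[] Q1=[] Q2=[P3,P4]
t=48-51: P3@Q2 runs 3, rem=0, completes. Q0=[] Q1=[] Q2=[P4]
t=51-54: P4@Q2 runs 3, rem=0, completes. Q0=[] Q1=[] Q2=[]

Answer: 2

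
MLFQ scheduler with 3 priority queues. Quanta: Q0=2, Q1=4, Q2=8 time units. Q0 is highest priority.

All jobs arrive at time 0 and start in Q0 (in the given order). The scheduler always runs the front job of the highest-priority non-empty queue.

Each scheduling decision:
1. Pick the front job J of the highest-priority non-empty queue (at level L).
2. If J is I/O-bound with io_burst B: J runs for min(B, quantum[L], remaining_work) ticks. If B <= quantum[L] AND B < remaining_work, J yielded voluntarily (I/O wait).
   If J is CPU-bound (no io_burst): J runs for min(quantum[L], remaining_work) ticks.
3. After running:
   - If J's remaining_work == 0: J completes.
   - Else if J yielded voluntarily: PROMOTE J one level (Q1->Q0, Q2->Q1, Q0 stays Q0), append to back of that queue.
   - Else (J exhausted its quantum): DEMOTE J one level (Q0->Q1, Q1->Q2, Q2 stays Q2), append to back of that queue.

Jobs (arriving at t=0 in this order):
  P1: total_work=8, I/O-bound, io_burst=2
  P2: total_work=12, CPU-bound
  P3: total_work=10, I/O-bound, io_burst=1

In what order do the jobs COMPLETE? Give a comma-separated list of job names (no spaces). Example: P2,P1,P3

Answer: P1,P3,P2

Derivation:
t=0-2: P1@Q0 runs 2, rem=6, I/O yield, promote→Q0. Q0=[P2,P3,P1] Q1=[] Q2=[]
t=2-4: P2@Q0 runs 2, rem=10, quantum used, demote→Q1. Q0=[P3,P1] Q1=[P2] Q2=[]
t=4-5: P3@Q0 runs 1, rem=9, I/O yield, promote→Q0. Q0=[P1,P3] Q1=[P2] Q2=[]
t=5-7: P1@Q0 runs 2, rem=4, I/O yield, promote→Q0. Q0=[P3,P1] Q1=[P2] Q2=[]
t=7-8: P3@Q0 runs 1, rem=8, I/O yield, promote→Q0. Q0=[P1,P3] Q1=[P2] Q2=[]
t=8-10: P1@Q0 runs 2, rem=2, I/O yield, promote→Q0. Q0=[P3,P1] Q1=[P2] Q2=[]
t=10-11: P3@Q0 runs 1, rem=7, I/O yield, promote→Q0. Q0=[P1,P3] Q1=[P2] Q2=[]
t=11-13: P1@Q0 runs 2, rem=0, completes. Q0=[P3] Q1=[P2] Q2=[]
t=13-14: P3@Q0 runs 1, rem=6, I/O yield, promote→Q0. Q0=[P3] Q1=[P2] Q2=[]
t=14-15: P3@Q0 runs 1, rem=5, I/O yield, promote→Q0. Q0=[P3] Q1=[P2] Q2=[]
t=15-16: P3@Q0 runs 1, rem=4, I/O yield, promote→Q0. Q0=[P3] Q1=[P2] Q2=[]
t=16-17: P3@Q0 runs 1, rem=3, I/O yield, promote→Q0. Q0=[P3] Q1=[P2] Q2=[]
t=17-18: P3@Q0 runs 1, rem=2, I/O yield, promote→Q0. Q0=[P3] Q1=[P2] Q2=[]
t=18-19: P3@Q0 runs 1, rem=1, I/O yield, promote→Q0. Q0=[P3] Q1=[P2] Q2=[]
t=19-20: P3@Q0 runs 1, rem=0, completes. Q0=[] Q1=[P2] Q2=[]
t=20-24: P2@Q1 runs 4, rem=6, quantum used, demote→Q2. Q0=[] Q1=[] Q2=[P2]
t=24-30: P2@Q2 runs 6, rem=0, completes. Q0=[] Q1=[] Q2=[]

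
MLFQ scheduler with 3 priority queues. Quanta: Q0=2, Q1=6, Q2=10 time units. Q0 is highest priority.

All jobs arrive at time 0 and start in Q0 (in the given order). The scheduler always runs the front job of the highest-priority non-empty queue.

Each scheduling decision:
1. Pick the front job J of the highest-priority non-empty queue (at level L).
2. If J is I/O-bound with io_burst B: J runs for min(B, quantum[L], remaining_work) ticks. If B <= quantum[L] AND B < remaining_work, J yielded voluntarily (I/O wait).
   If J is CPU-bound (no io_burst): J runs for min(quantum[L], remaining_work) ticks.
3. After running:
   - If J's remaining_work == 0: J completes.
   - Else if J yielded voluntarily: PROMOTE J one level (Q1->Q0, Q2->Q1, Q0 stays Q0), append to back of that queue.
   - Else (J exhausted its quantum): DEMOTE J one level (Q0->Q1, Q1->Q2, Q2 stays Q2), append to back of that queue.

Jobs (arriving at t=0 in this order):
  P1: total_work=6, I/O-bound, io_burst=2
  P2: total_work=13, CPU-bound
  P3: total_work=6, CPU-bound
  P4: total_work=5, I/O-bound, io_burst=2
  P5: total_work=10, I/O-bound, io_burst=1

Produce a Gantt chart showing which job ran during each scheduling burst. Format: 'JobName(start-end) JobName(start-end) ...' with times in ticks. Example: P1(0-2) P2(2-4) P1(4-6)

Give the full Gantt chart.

Answer: P1(0-2) P2(2-4) P3(4-6) P4(6-8) P5(8-9) P1(9-11) P4(11-13) P5(13-14) P1(14-16) P4(16-17) P5(17-18) P5(18-19) P5(19-20) P5(20-21) P5(21-22) P5(22-23) P5(23-24) P5(24-25) P2(25-31) P3(31-35) P2(35-40)

Derivation:
t=0-2: P1@Q0 runs 2, rem=4, I/O yield, promote→Q0. Q0=[P2,P3,P4,P5,P1] Q1=[] Q2=[]
t=2-4: P2@Q0 runs 2, rem=11, quantum used, demote→Q1. Q0=[P3,P4,P5,P1] Q1=[P2] Q2=[]
t=4-6: P3@Q0 runs 2, rem=4, quantum used, demote→Q1. Q0=[P4,P5,P1] Q1=[P2,P3] Q2=[]
t=6-8: P4@Q0 runs 2, rem=3, I/O yield, promote→Q0. Q0=[P5,P1,P4] Q1=[P2,P3] Q2=[]
t=8-9: P5@Q0 runs 1, rem=9, I/O yield, promote→Q0. Q0=[P1,P4,P5] Q1=[P2,P3] Q2=[]
t=9-11: P1@Q0 runs 2, rem=2, I/O yield, promote→Q0. Q0=[P4,P5,P1] Q1=[P2,P3] Q2=[]
t=11-13: P4@Q0 runs 2, rem=1, I/O yield, promote→Q0. Q0=[P5,P1,P4] Q1=[P2,P3] Q2=[]
t=13-14: P5@Q0 runs 1, rem=8, I/O yield, promote→Q0. Q0=[P1,P4,P5] Q1=[P2,P3] Q2=[]
t=14-16: P1@Q0 runs 2, rem=0, completes. Q0=[P4,P5] Q1=[P2,P3] Q2=[]
t=16-17: P4@Q0 runs 1, rem=0, completes. Q0=[P5] Q1=[P2,P3] Q2=[]
t=17-18: P5@Q0 runs 1, rem=7, I/O yield, promote→Q0. Q0=[P5] Q1=[P2,P3] Q2=[]
t=18-19: P5@Q0 runs 1, rem=6, I/O yield, promote→Q0. Q0=[P5] Q1=[P2,P3] Q2=[]
t=19-20: P5@Q0 runs 1, rem=5, I/O yield, promote→Q0. Q0=[P5] Q1=[P2,P3] Q2=[]
t=20-21: P5@Q0 runs 1, rem=4, I/O yield, promote→Q0. Q0=[P5] Q1=[P2,P3] Q2=[]
t=21-22: P5@Q0 runs 1, rem=3, I/O yield, promote→Q0. Q0=[P5] Q1=[P2,P3] Q2=[]
t=22-23: P5@Q0 runs 1, rem=2, I/O yield, promote→Q0. Q0=[P5] Q1=[P2,P3] Q2=[]
t=23-24: P5@Q0 runs 1, rem=1, I/O yield, promote→Q0. Q0=[P5] Q1=[P2,P3] Q2=[]
t=24-25: P5@Q0 runs 1, rem=0, completes. Q0=[] Q1=[P2,P3] Q2=[]
t=25-31: P2@Q1 runs 6, rem=5, quantum used, demote→Q2. Q0=[] Q1=[P3] Q2=[P2]
t=31-35: P3@Q1 runs 4, rem=0, completes. Q0=[] Q1=[] Q2=[P2]
t=35-40: P2@Q2 runs 5, rem=0, completes. Q0=[] Q1=[] Q2=[]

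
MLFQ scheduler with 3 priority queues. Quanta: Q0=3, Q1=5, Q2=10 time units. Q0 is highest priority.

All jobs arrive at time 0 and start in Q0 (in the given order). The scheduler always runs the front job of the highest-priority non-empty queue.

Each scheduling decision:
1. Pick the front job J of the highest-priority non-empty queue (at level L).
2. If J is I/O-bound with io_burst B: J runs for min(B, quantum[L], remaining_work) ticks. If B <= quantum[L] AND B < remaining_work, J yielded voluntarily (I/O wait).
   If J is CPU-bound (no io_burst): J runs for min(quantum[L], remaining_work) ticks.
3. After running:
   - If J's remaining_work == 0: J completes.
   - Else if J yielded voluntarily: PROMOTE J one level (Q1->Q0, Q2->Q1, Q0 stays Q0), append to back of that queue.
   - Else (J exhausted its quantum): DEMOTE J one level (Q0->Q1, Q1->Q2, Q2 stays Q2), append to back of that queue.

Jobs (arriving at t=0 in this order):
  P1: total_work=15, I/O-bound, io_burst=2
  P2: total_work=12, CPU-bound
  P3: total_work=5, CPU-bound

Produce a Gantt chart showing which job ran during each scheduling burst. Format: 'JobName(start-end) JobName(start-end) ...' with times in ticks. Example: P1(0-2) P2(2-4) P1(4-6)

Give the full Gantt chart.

Answer: P1(0-2) P2(2-5) P3(5-8) P1(8-10) P1(10-12) P1(12-14) P1(14-16) P1(16-18) P1(18-20) P1(20-21) P2(21-26) P3(26-28) P2(28-32)

Derivation:
t=0-2: P1@Q0 runs 2, rem=13, I/O yield, promote→Q0. Q0=[P2,P3,P1] Q1=[] Q2=[]
t=2-5: P2@Q0 runs 3, rem=9, quantum used, demote→Q1. Q0=[P3,P1] Q1=[P2] Q2=[]
t=5-8: P3@Q0 runs 3, rem=2, quantum used, demote→Q1. Q0=[P1] Q1=[P2,P3] Q2=[]
t=8-10: P1@Q0 runs 2, rem=11, I/O yield, promote→Q0. Q0=[P1] Q1=[P2,P3] Q2=[]
t=10-12: P1@Q0 runs 2, rem=9, I/O yield, promote→Q0. Q0=[P1] Q1=[P2,P3] Q2=[]
t=12-14: P1@Q0 runs 2, rem=7, I/O yield, promote→Q0. Q0=[P1] Q1=[P2,P3] Q2=[]
t=14-16: P1@Q0 runs 2, rem=5, I/O yield, promote→Q0. Q0=[P1] Q1=[P2,P3] Q2=[]
t=16-18: P1@Q0 runs 2, rem=3, I/O yield, promote→Q0. Q0=[P1] Q1=[P2,P3] Q2=[]
t=18-20: P1@Q0 runs 2, rem=1, I/O yield, promote→Q0. Q0=[P1] Q1=[P2,P3] Q2=[]
t=20-21: P1@Q0 runs 1, rem=0, completes. Q0=[] Q1=[P2,P3] Q2=[]
t=21-26: P2@Q1 runs 5, rem=4, quantum used, demote→Q2. Q0=[] Q1=[P3] Q2=[P2]
t=26-28: P3@Q1 runs 2, rem=0, completes. Q0=[] Q1=[] Q2=[P2]
t=28-32: P2@Q2 runs 4, rem=0, completes. Q0=[] Q1=[] Q2=[]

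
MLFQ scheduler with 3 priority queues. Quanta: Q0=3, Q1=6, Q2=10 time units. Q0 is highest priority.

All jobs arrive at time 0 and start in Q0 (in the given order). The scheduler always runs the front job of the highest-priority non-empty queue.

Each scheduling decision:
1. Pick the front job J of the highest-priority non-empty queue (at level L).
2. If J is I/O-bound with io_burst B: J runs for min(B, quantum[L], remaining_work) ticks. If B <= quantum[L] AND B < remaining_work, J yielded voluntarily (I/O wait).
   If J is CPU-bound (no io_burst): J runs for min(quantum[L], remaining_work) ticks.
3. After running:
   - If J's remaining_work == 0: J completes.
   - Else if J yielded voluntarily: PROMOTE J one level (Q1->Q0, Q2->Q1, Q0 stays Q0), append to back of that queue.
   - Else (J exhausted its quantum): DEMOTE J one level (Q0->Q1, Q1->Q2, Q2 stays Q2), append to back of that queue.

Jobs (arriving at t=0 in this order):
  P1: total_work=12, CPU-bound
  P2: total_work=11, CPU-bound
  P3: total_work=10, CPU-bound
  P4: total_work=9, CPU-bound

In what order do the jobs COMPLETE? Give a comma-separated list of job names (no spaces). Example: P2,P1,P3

t=0-3: P1@Q0 runs 3, rem=9, quantum used, demote→Q1. Q0=[P2,P3,P4] Q1=[P1] Q2=[]
t=3-6: P2@Q0 runs 3, rem=8, quantum used, demote→Q1. Q0=[P3,P4] Q1=[P1,P2] Q2=[]
t=6-9: P3@Q0 runs 3, rem=7, quantum used, demote→Q1. Q0=[P4] Q1=[P1,P2,P3] Q2=[]
t=9-12: P4@Q0 runs 3, rem=6, quantum used, demote→Q1. Q0=[] Q1=[P1,P2,P3,P4] Q2=[]
t=12-18: P1@Q1 runs 6, rem=3, quantum used, demote→Q2. Q0=[] Q1=[P2,P3,P4] Q2=[P1]
t=18-24: P2@Q1 runs 6, rem=2, quantum used, demote→Q2. Q0=[] Q1=[P3,P4] Q2=[P1,P2]
t=24-30: P3@Q1 runs 6, rem=1, quantum used, demote→Q2. Q0=[] Q1=[P4] Q2=[P1,P2,P3]
t=30-36: P4@Q1 runs 6, rem=0, completes. Q0=[] Q1=[] Q2=[P1,P2,P3]
t=36-39: P1@Q2 runs 3, rem=0, completes. Q0=[] Q1=[] Q2=[P2,P3]
t=39-41: P2@Q2 runs 2, rem=0, completes. Q0=[] Q1=[] Q2=[P3]
t=41-42: P3@Q2 runs 1, rem=0, completes. Q0=[] Q1=[] Q2=[]

Answer: P4,P1,P2,P3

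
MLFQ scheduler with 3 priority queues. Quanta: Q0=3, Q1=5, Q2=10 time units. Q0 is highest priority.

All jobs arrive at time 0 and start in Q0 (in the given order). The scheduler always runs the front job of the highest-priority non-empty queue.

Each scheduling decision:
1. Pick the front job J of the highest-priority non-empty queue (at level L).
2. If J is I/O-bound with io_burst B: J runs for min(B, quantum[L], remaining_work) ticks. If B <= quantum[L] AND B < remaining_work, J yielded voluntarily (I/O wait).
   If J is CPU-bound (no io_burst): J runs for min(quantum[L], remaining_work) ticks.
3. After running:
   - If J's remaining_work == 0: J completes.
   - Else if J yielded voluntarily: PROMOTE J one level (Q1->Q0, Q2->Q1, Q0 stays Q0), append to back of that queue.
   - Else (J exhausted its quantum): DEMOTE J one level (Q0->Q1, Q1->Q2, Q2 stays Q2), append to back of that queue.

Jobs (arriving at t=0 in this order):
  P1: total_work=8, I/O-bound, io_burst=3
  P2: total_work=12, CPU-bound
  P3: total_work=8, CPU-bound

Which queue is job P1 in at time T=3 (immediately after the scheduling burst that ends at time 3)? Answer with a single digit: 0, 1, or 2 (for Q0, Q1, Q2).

Answer: 0

Derivation:
t=0-3: P1@Q0 runs 3, rem=5, I/O yield, promote→Q0. Q0=[P2,P3,P1] Q1=[] Q2=[]
t=3-6: P2@Q0 runs 3, rem=9, quantum used, demote→Q1. Q0=[P3,P1] Q1=[P2] Q2=[]
t=6-9: P3@Q0 runs 3, rem=5, quantum used, demote→Q1. Q0=[P1] Q1=[P2,P3] Q2=[]
t=9-12: P1@Q0 runs 3, rem=2, I/O yield, promote→Q0. Q0=[P1] Q1=[P2,P3] Q2=[]
t=12-14: P1@Q0 runs 2, rem=0, completes. Q0=[] Q1=[P2,P3] Q2=[]
t=14-19: P2@Q1 runs 5, rem=4, quantum used, demote→Q2. Q0=[] Q1=[P3] Q2=[P2]
t=19-24: P3@Q1 runs 5, rem=0, completes. Q0=[] Q1=[] Q2=[P2]
t=24-28: P2@Q2 runs 4, rem=0, completes. Q0=[] Q1=[] Q2=[]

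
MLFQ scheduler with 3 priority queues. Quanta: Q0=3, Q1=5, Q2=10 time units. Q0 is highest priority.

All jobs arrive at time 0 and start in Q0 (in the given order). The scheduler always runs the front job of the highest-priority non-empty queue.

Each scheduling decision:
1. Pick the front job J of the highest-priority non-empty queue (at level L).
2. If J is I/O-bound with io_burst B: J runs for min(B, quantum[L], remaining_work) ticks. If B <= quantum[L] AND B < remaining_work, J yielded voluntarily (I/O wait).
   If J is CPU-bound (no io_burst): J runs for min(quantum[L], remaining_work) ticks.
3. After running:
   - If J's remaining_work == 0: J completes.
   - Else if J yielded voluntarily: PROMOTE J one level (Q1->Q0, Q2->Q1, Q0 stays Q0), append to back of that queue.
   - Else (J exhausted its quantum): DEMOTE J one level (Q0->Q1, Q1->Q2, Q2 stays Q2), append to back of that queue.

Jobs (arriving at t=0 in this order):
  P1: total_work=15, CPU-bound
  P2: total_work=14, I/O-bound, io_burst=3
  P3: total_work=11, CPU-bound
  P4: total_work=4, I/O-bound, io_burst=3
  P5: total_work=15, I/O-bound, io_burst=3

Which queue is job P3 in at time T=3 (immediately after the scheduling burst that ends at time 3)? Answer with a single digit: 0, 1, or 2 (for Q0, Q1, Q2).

t=0-3: P1@Q0 runs 3, rem=12, quantum used, demote→Q1. Q0=[P2,P3,P4,P5] Q1=[P1] Q2=[]
t=3-6: P2@Q0 runs 3, rem=11, I/O yield, promote→Q0. Q0=[P3,P4,P5,P2] Q1=[P1] Q2=[]
t=6-9: P3@Q0 runs 3, rem=8, quantum used, demote→Q1. Q0=[P4,P5,P2] Q1=[P1,P3] Q2=[]
t=9-12: P4@Q0 runs 3, rem=1, I/O yield, promote→Q0. Q0=[P5,P2,P4] Q1=[P1,P3] Q2=[]
t=12-15: P5@Q0 runs 3, rem=12, I/O yield, promote→Q0. Q0=[P2,P4,P5] Q1=[P1,P3] Q2=[]
t=15-18: P2@Q0 runs 3, rem=8, I/O yield, promote→Q0. Q0=[P4,P5,P2] Q1=[P1,P3] Q2=[]
t=18-19: P4@Q0 runs 1, rem=0, completes. Q0=[P5,P2] Q1=[P1,P3] Q2=[]
t=19-22: P5@Q0 runs 3, rem=9, I/O yield, promote→Q0. Q0=[P2,P5] Q1=[P1,P3] Q2=[]
t=22-25: P2@Q0 runs 3, rem=5, I/O yield, promote→Q0. Q0=[P5,P2] Q1=[P1,P3] Q2=[]
t=25-28: P5@Q0 runs 3, rem=6, I/O yield, promote→Q0. Q0=[P2,P5] Q1=[P1,P3] Q2=[]
t=28-31: P2@Q0 runs 3, rem=2, I/O yield, promote→Q0. Q0=[P5,P2] Q1=[P1,P3] Q2=[]
t=31-34: P5@Q0 runs 3, rem=3, I/O yield, promote→Q0. Q0=[P2,P5] Q1=[P1,P3] Q2=[]
t=34-36: P2@Q0 runs 2, rem=0, completes. Q0=[P5] Q1=[P1,P3] Q2=[]
t=36-39: P5@Q0 runs 3, rem=0, completes. Q0=[] Q1=[P1,P3] Q2=[]
t=39-44: P1@Q1 runs 5, rem=7, quantum used, demote→Q2. Q0=[] Q1=[P3] Q2=[P1]
t=44-49: P3@Q1 runs 5, rem=3, quantum used, demote→Q2. Q0=[] Q1=[] Q2=[P1,P3]
t=49-56: P1@Q2 runs 7, rem=0, completes. Q0=[] Q1=[] Q2=[P3]
t=56-59: P3@Q2 runs 3, rem=0, completes. Q0=[] Q1=[] Q2=[]

Answer: 0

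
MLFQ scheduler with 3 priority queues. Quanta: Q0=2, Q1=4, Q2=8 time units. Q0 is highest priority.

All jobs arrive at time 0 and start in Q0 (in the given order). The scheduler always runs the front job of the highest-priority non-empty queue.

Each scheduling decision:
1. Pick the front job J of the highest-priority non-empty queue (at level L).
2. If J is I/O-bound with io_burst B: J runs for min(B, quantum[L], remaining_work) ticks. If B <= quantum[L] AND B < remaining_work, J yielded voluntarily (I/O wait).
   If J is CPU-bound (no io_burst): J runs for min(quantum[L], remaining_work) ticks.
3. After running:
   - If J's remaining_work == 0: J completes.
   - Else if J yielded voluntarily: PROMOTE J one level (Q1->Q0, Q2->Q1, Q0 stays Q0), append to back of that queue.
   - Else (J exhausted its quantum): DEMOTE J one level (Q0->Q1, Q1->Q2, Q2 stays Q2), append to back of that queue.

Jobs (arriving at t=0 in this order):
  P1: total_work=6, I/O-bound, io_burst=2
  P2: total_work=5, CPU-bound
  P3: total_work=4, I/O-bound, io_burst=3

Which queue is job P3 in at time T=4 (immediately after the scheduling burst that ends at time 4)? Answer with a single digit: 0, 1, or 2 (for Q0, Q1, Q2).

t=0-2: P1@Q0 runs 2, rem=4, I/O yield, promote→Q0. Q0=[P2,P3,P1] Q1=[] Q2=[]
t=2-4: P2@Q0 runs 2, rem=3, quantum used, demote→Q1. Q0=[P3,P1] Q1=[P2] Q2=[]
t=4-6: P3@Q0 runs 2, rem=2, quantum used, demote→Q1. Q0=[P1] Q1=[P2,P3] Q2=[]
t=6-8: P1@Q0 runs 2, rem=2, I/O yield, promote→Q0. Q0=[P1] Q1=[P2,P3] Q2=[]
t=8-10: P1@Q0 runs 2, rem=0, completes. Q0=[] Q1=[P2,P3] Q2=[]
t=10-13: P2@Q1 runs 3, rem=0, completes. Q0=[] Q1=[P3] Q2=[]
t=13-15: P3@Q1 runs 2, rem=0, completes. Q0=[] Q1=[] Q2=[]

Answer: 0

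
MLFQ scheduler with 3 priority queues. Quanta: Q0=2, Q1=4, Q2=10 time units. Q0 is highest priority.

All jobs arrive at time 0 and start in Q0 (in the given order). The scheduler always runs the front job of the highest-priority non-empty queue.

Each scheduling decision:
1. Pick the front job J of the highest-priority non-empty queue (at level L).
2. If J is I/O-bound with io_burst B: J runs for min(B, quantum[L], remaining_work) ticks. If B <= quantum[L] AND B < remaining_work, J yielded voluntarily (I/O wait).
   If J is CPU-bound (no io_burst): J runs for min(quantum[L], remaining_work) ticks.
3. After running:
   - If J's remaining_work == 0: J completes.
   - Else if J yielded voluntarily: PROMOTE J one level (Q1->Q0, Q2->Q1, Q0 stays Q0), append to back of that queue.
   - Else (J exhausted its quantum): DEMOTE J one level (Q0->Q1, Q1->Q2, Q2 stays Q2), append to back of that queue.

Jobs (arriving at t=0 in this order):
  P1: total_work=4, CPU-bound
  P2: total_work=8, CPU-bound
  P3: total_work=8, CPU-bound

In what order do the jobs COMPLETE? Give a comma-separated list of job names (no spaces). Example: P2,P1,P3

Answer: P1,P2,P3

Derivation:
t=0-2: P1@Q0 runs 2, rem=2, quantum used, demote→Q1. Q0=[P2,P3] Q1=[P1] Q2=[]
t=2-4: P2@Q0 runs 2, rem=6, quantum used, demote→Q1. Q0=[P3] Q1=[P1,P2] Q2=[]
t=4-6: P3@Q0 runs 2, rem=6, quantum used, demote→Q1. Q0=[] Q1=[P1,P2,P3] Q2=[]
t=6-8: P1@Q1 runs 2, rem=0, completes. Q0=[] Q1=[P2,P3] Q2=[]
t=8-12: P2@Q1 runs 4, rem=2, quantum used, demote→Q2. Q0=[] Q1=[P3] Q2=[P2]
t=12-16: P3@Q1 runs 4, rem=2, quantum used, demote→Q2. Q0=[] Q1=[] Q2=[P2,P3]
t=16-18: P2@Q2 runs 2, rem=0, completes. Q0=[] Q1=[] Q2=[P3]
t=18-20: P3@Q2 runs 2, rem=0, completes. Q0=[] Q1=[] Q2=[]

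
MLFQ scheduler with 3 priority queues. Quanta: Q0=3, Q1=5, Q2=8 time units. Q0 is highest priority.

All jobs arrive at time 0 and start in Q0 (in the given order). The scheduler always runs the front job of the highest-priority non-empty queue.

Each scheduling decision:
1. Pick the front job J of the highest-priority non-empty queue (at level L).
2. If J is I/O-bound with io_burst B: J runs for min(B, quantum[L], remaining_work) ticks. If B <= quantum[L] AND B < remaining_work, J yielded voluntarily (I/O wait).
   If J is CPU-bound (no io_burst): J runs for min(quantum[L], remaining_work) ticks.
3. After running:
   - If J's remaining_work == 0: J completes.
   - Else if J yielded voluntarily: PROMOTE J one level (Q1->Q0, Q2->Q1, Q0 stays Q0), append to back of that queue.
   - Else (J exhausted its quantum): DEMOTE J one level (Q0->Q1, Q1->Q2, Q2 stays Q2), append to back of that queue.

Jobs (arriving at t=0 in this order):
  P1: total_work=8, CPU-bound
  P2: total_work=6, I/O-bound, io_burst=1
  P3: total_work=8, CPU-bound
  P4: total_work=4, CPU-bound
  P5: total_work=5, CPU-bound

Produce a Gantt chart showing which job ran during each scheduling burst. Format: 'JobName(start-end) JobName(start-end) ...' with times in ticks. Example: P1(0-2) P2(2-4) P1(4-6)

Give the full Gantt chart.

Answer: P1(0-3) P2(3-4) P3(4-7) P4(7-10) P5(10-13) P2(13-14) P2(14-15) P2(15-16) P2(16-17) P2(17-18) P1(18-23) P3(23-28) P4(28-29) P5(29-31)

Derivation:
t=0-3: P1@Q0 runs 3, rem=5, quantum used, demote→Q1. Q0=[P2,P3,P4,P5] Q1=[P1] Q2=[]
t=3-4: P2@Q0 runs 1, rem=5, I/O yield, promote→Q0. Q0=[P3,P4,P5,P2] Q1=[P1] Q2=[]
t=4-7: P3@Q0 runs 3, rem=5, quantum used, demote→Q1. Q0=[P4,P5,P2] Q1=[P1,P3] Q2=[]
t=7-10: P4@Q0 runs 3, rem=1, quantum used, demote→Q1. Q0=[P5,P2] Q1=[P1,P3,P4] Q2=[]
t=10-13: P5@Q0 runs 3, rem=2, quantum used, demote→Q1. Q0=[P2] Q1=[P1,P3,P4,P5] Q2=[]
t=13-14: P2@Q0 runs 1, rem=4, I/O yield, promote→Q0. Q0=[P2] Q1=[P1,P3,P4,P5] Q2=[]
t=14-15: P2@Q0 runs 1, rem=3, I/O yield, promote→Q0. Q0=[P2] Q1=[P1,P3,P4,P5] Q2=[]
t=15-16: P2@Q0 runs 1, rem=2, I/O yield, promote→Q0. Q0=[P2] Q1=[P1,P3,P4,P5] Q2=[]
t=16-17: P2@Q0 runs 1, rem=1, I/O yield, promote→Q0. Q0=[P2] Q1=[P1,P3,P4,P5] Q2=[]
t=17-18: P2@Q0 runs 1, rem=0, completes. Q0=[] Q1=[P1,P3,P4,P5] Q2=[]
t=18-23: P1@Q1 runs 5, rem=0, completes. Q0=[] Q1=[P3,P4,P5] Q2=[]
t=23-28: P3@Q1 runs 5, rem=0, completes. Q0=[] Q1=[P4,P5] Q2=[]
t=28-29: P4@Q1 runs 1, rem=0, completes. Q0=[] Q1=[P5] Q2=[]
t=29-31: P5@Q1 runs 2, rem=0, completes. Q0=[] Q1=[] Q2=[]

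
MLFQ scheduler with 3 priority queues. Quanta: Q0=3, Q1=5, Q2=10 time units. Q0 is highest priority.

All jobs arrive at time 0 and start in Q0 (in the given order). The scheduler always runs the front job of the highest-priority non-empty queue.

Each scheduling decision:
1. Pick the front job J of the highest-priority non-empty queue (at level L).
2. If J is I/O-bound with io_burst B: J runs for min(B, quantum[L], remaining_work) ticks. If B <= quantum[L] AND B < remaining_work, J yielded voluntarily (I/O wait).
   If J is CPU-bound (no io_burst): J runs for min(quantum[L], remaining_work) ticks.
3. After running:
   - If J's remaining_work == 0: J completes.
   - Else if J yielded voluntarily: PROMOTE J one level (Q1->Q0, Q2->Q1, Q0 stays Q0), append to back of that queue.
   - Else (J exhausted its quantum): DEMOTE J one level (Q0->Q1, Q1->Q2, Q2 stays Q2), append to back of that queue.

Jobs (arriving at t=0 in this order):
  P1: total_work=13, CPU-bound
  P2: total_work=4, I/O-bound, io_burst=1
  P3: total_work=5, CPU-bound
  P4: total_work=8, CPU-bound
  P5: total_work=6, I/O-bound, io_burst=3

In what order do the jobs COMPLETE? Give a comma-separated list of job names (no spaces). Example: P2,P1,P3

Answer: P5,P2,P3,P4,P1

Derivation:
t=0-3: P1@Q0 runs 3, rem=10, quantum used, demote→Q1. Q0=[P2,P3,P4,P5] Q1=[P1] Q2=[]
t=3-4: P2@Q0 runs 1, rem=3, I/O yield, promote→Q0. Q0=[P3,P4,P5,P2] Q1=[P1] Q2=[]
t=4-7: P3@Q0 runs 3, rem=2, quantum used, demote→Q1. Q0=[P4,P5,P2] Q1=[P1,P3] Q2=[]
t=7-10: P4@Q0 runs 3, rem=5, quantum used, demote→Q1. Q0=[P5,P2] Q1=[P1,P3,P4] Q2=[]
t=10-13: P5@Q0 runs 3, rem=3, I/O yield, promote→Q0. Q0=[P2,P5] Q1=[P1,P3,P4] Q2=[]
t=13-14: P2@Q0 runs 1, rem=2, I/O yield, promote→Q0. Q0=[P5,P2] Q1=[P1,P3,P4] Q2=[]
t=14-17: P5@Q0 runs 3, rem=0, completes. Q0=[P2] Q1=[P1,P3,P4] Q2=[]
t=17-18: P2@Q0 runs 1, rem=1, I/O yield, promote→Q0. Q0=[P2] Q1=[P1,P3,P4] Q2=[]
t=18-19: P2@Q0 runs 1, rem=0, completes. Q0=[] Q1=[P1,P3,P4] Q2=[]
t=19-24: P1@Q1 runs 5, rem=5, quantum used, demote→Q2. Q0=[] Q1=[P3,P4] Q2=[P1]
t=24-26: P3@Q1 runs 2, rem=0, completes. Q0=[] Q1=[P4] Q2=[P1]
t=26-31: P4@Q1 runs 5, rem=0, completes. Q0=[] Q1=[] Q2=[P1]
t=31-36: P1@Q2 runs 5, rem=0, completes. Q0=[] Q1=[] Q2=[]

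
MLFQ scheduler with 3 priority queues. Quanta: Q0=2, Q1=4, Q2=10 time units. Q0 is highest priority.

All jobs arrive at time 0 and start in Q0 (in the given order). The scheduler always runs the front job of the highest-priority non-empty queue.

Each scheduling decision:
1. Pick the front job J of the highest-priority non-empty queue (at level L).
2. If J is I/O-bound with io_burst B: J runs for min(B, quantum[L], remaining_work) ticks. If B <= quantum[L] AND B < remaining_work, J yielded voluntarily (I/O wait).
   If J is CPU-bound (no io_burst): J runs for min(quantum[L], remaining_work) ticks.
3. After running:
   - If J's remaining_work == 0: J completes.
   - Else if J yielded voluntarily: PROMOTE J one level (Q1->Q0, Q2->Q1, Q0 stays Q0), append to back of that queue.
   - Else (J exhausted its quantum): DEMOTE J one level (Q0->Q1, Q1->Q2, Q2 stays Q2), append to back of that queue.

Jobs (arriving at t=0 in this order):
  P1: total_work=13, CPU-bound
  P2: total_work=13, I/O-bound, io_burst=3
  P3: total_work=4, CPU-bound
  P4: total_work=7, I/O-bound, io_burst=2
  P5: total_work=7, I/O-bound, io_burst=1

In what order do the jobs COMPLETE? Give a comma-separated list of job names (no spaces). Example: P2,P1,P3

Answer: P4,P5,P3,P2,P1

Derivation:
t=0-2: P1@Q0 runs 2, rem=11, quantum used, demote→Q1. Q0=[P2,P3,P4,P5] Q1=[P1] Q2=[]
t=2-4: P2@Q0 runs 2, rem=11, quantum used, demote→Q1. Q0=[P3,P4,P5] Q1=[P1,P2] Q2=[]
t=4-6: P3@Q0 runs 2, rem=2, quantum used, demote→Q1. Q0=[P4,P5] Q1=[P1,P2,P3] Q2=[]
t=6-8: P4@Q0 runs 2, rem=5, I/O yield, promote→Q0. Q0=[P5,P4] Q1=[P1,P2,P3] Q2=[]
t=8-9: P5@Q0 runs 1, rem=6, I/O yield, promote→Q0. Q0=[P4,P5] Q1=[P1,P2,P3] Q2=[]
t=9-11: P4@Q0 runs 2, rem=3, I/O yield, promote→Q0. Q0=[P5,P4] Q1=[P1,P2,P3] Q2=[]
t=11-12: P5@Q0 runs 1, rem=5, I/O yield, promote→Q0. Q0=[P4,P5] Q1=[P1,P2,P3] Q2=[]
t=12-14: P4@Q0 runs 2, rem=1, I/O yield, promote→Q0. Q0=[P5,P4] Q1=[P1,P2,P3] Q2=[]
t=14-15: P5@Q0 runs 1, rem=4, I/O yield, promote→Q0. Q0=[P4,P5] Q1=[P1,P2,P3] Q2=[]
t=15-16: P4@Q0 runs 1, rem=0, completes. Q0=[P5] Q1=[P1,P2,P3] Q2=[]
t=16-17: P5@Q0 runs 1, rem=3, I/O yield, promote→Q0. Q0=[P5] Q1=[P1,P2,P3] Q2=[]
t=17-18: P5@Q0 runs 1, rem=2, I/O yield, promote→Q0. Q0=[P5] Q1=[P1,P2,P3] Q2=[]
t=18-19: P5@Q0 runs 1, rem=1, I/O yield, promote→Q0. Q0=[P5] Q1=[P1,P2,P3] Q2=[]
t=19-20: P5@Q0 runs 1, rem=0, completes. Q0=[] Q1=[P1,P2,P3] Q2=[]
t=20-24: P1@Q1 runs 4, rem=7, quantum used, demote→Q2. Q0=[] Q1=[P2,P3] Q2=[P1]
t=24-27: P2@Q1 runs 3, rem=8, I/O yield, promote→Q0. Q0=[P2] Q1=[P3] Q2=[P1]
t=27-29: P2@Q0 runs 2, rem=6, quantum used, demote→Q1. Q0=[] Q1=[P3,P2] Q2=[P1]
t=29-31: P3@Q1 runs 2, rem=0, completes. Q0=[] Q1=[P2] Q2=[P1]
t=31-34: P2@Q1 runs 3, rem=3, I/O yield, promote→Q0. Q0=[P2] Q1=[] Q2=[P1]
t=34-36: P2@Q0 runs 2, rem=1, quantum used, demote→Q1. Q0=[] Q1=[P2] Q2=[P1]
t=36-37: P2@Q1 runs 1, rem=0, completes. Q0=[] Q1=[] Q2=[P1]
t=37-44: P1@Q2 runs 7, rem=0, completes. Q0=[] Q1=[] Q2=[]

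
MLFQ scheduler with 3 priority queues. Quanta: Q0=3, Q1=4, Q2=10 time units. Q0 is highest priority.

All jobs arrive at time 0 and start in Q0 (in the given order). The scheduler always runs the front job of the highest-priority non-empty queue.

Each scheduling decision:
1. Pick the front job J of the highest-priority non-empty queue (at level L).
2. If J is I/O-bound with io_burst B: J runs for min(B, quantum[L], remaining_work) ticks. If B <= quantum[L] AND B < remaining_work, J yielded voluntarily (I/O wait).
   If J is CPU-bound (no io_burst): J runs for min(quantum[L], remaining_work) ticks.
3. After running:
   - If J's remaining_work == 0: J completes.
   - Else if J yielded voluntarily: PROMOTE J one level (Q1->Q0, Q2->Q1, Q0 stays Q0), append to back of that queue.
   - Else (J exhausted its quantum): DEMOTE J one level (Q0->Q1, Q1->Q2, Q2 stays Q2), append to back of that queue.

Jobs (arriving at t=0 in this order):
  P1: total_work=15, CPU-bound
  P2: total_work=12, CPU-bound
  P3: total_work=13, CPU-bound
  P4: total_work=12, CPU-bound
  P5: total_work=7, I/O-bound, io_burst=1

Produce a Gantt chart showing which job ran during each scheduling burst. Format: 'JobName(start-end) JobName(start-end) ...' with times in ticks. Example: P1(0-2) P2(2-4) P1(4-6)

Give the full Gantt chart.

t=0-3: P1@Q0 runs 3, rem=12, quantum used, demote→Q1. Q0=[P2,P3,P4,P5] Q1=[P1] Q2=[]
t=3-6: P2@Q0 runs 3, rem=9, quantum used, demote→Q1. Q0=[P3,P4,P5] Q1=[P1,P2] Q2=[]
t=6-9: P3@Q0 runs 3, rem=10, quantum used, demote→Q1. Q0=[P4,P5] Q1=[P1,P2,P3] Q2=[]
t=9-12: P4@Q0 runs 3, rem=9, quantum used, demote→Q1. Q0=[P5] Q1=[P1,P2,P3,P4] Q2=[]
t=12-13: P5@Q0 runs 1, rem=6, I/O yield, promote→Q0. Q0=[P5] Q1=[P1,P2,P3,P4] Q2=[]
t=13-14: P5@Q0 runs 1, rem=5, I/O yield, promote→Q0. Q0=[P5] Q1=[P1,P2,P3,P4] Q2=[]
t=14-15: P5@Q0 runs 1, rem=4, I/O yield, promote→Q0. Q0=[P5] Q1=[P1,P2,P3,P4] Q2=[]
t=15-16: P5@Q0 runs 1, rem=3, I/O yield, promote→Q0. Q0=[P5] Q1=[P1,P2,P3,P4] Q2=[]
t=16-17: P5@Q0 runs 1, rem=2, I/O yield, promote→Q0. Q0=[P5] Q1=[P1,P2,P3,P4] Q2=[]
t=17-18: P5@Q0 runs 1, rem=1, I/O yield, promote→Q0. Q0=[P5] Q1=[P1,P2,P3,P4] Q2=[]
t=18-19: P5@Q0 runs 1, rem=0, completes. Q0=[] Q1=[P1,P2,P3,P4] Q2=[]
t=19-23: P1@Q1 runs 4, rem=8, quantum used, demote→Q2. Q0=[] Q1=[P2,P3,P4] Q2=[P1]
t=23-27: P2@Q1 runs 4, rem=5, quantum used, demote→Q2. Q0=[] Q1=[P3,P4] Q2=[P1,P2]
t=27-31: P3@Q1 runs 4, rem=6, quantum used, demote→Q2. Q0=[] Q1=[P4] Q2=[P1,P2,P3]
t=31-35: P4@Q1 runs 4, rem=5, quantum used, demote→Q2. Q0=[] Q1=[] Q2=[P1,P2,P3,P4]
t=35-43: P1@Q2 runs 8, rem=0, completes. Q0=[] Q1=[] Q2=[P2,P3,P4]
t=43-48: P2@Q2 runs 5, rem=0, completes. Q0=[] Q1=[] Q2=[P3,P4]
t=48-54: P3@Q2 runs 6, rem=0, completes. Q0=[] Q1=[] Q2=[P4]
t=54-59: P4@Q2 runs 5, rem=0, completes. Q0=[] Q1=[] Q2=[]

Answer: P1(0-3) P2(3-6) P3(6-9) P4(9-12) P5(12-13) P5(13-14) P5(14-15) P5(15-16) P5(16-17) P5(17-18) P5(18-19) P1(19-23) P2(23-27) P3(27-31) P4(31-35) P1(35-43) P2(43-48) P3(48-54) P4(54-59)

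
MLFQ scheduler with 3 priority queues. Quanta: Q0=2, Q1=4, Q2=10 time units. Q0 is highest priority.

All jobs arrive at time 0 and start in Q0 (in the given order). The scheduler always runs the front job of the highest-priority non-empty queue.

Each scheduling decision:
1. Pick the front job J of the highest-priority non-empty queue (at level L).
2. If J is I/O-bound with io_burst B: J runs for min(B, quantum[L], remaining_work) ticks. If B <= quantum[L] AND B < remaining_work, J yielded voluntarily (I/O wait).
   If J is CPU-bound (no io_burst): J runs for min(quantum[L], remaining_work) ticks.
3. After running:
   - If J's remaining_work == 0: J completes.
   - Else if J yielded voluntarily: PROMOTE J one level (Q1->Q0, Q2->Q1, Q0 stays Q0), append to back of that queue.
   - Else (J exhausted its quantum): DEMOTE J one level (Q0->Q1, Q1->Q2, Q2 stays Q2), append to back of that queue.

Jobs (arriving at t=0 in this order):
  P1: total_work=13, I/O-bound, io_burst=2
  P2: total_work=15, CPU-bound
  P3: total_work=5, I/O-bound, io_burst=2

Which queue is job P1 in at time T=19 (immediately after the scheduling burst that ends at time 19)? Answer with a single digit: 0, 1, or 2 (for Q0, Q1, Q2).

Answer: 0

Derivation:
t=0-2: P1@Q0 runs 2, rem=11, I/O yield, promote→Q0. Q0=[P2,P3,P1] Q1=[] Q2=[]
t=2-4: P2@Q0 runs 2, rem=13, quantum used, demote→Q1. Q0=[P3,P1] Q1=[P2] Q2=[]
t=4-6: P3@Q0 runs 2, rem=3, I/O yield, promote→Q0. Q0=[P1,P3] Q1=[P2] Q2=[]
t=6-8: P1@Q0 runs 2, rem=9, I/O yield, promote→Q0. Q0=[P3,P1] Q1=[P2] Q2=[]
t=8-10: P3@Q0 runs 2, rem=1, I/O yield, promote→Q0. Q0=[P1,P3] Q1=[P2] Q2=[]
t=10-12: P1@Q0 runs 2, rem=7, I/O yield, promote→Q0. Q0=[P3,P1] Q1=[P2] Q2=[]
t=12-13: P3@Q0 runs 1, rem=0, completes. Q0=[P1] Q1=[P2] Q2=[]
t=13-15: P1@Q0 runs 2, rem=5, I/O yield, promote→Q0. Q0=[P1] Q1=[P2] Q2=[]
t=15-17: P1@Q0 runs 2, rem=3, I/O yield, promote→Q0. Q0=[P1] Q1=[P2] Q2=[]
t=17-19: P1@Q0 runs 2, rem=1, I/O yield, promote→Q0. Q0=[P1] Q1=[P2] Q2=[]
t=19-20: P1@Q0 runs 1, rem=0, completes. Q0=[] Q1=[P2] Q2=[]
t=20-24: P2@Q1 runs 4, rem=9, quantum used, demote→Q2. Q0=[] Q1=[] Q2=[P2]
t=24-33: P2@Q2 runs 9, rem=0, completes. Q0=[] Q1=[] Q2=[]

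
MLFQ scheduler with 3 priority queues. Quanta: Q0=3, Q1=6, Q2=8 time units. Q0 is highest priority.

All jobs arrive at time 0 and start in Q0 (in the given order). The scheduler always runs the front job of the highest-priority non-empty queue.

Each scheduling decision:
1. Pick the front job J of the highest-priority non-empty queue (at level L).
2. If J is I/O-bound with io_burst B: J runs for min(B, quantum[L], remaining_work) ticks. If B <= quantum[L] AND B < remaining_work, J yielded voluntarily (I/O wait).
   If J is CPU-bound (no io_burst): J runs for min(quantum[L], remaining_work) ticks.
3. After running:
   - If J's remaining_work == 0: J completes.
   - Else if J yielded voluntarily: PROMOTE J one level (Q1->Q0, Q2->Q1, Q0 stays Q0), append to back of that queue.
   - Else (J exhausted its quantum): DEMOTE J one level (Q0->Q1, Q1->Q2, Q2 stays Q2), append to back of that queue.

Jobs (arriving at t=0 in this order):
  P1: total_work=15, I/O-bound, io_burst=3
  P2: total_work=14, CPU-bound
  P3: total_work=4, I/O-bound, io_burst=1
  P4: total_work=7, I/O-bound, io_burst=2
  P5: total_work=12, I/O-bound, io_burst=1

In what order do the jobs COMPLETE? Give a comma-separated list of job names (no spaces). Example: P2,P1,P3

Answer: P3,P4,P1,P5,P2

Derivation:
t=0-3: P1@Q0 runs 3, rem=12, I/O yield, promote→Q0. Q0=[P2,P3,P4,P5,P1] Q1=[] Q2=[]
t=3-6: P2@Q0 runs 3, rem=11, quantum used, demote→Q1. Q0=[P3,P4,P5,P1] Q1=[P2] Q2=[]
t=6-7: P3@Q0 runs 1, rem=3, I/O yield, promote→Q0. Q0=[P4,P5,P1,P3] Q1=[P2] Q2=[]
t=7-9: P4@Q0 runs 2, rem=5, I/O yield, promote→Q0. Q0=[P5,P1,P3,P4] Q1=[P2] Q2=[]
t=9-10: P5@Q0 runs 1, rem=11, I/O yield, promote→Q0. Q0=[P1,P3,P4,P5] Q1=[P2] Q2=[]
t=10-13: P1@Q0 runs 3, rem=9, I/O yield, promote→Q0. Q0=[P3,P4,P5,P1] Q1=[P2] Q2=[]
t=13-14: P3@Q0 runs 1, rem=2, I/O yield, promote→Q0. Q0=[P4,P5,P1,P3] Q1=[P2] Q2=[]
t=14-16: P4@Q0 runs 2, rem=3, I/O yield, promote→Q0. Q0=[P5,P1,P3,P4] Q1=[P2] Q2=[]
t=16-17: P5@Q0 runs 1, rem=10, I/O yield, promote→Q0. Q0=[P1,P3,P4,P5] Q1=[P2] Q2=[]
t=17-20: P1@Q0 runs 3, rem=6, I/O yield, promote→Q0. Q0=[P3,P4,P5,P1] Q1=[P2] Q2=[]
t=20-21: P3@Q0 runs 1, rem=1, I/O yield, promote→Q0. Q0=[P4,P5,P1,P3] Q1=[P2] Q2=[]
t=21-23: P4@Q0 runs 2, rem=1, I/O yield, promote→Q0. Q0=[P5,P1,P3,P4] Q1=[P2] Q2=[]
t=23-24: P5@Q0 runs 1, rem=9, I/O yield, promote→Q0. Q0=[P1,P3,P4,P5] Q1=[P2] Q2=[]
t=24-27: P1@Q0 runs 3, rem=3, I/O yield, promote→Q0. Q0=[P3,P4,P5,P1] Q1=[P2] Q2=[]
t=27-28: P3@Q0 runs 1, rem=0, completes. Q0=[P4,P5,P1] Q1=[P2] Q2=[]
t=28-29: P4@Q0 runs 1, rem=0, completes. Q0=[P5,P1] Q1=[P2] Q2=[]
t=29-30: P5@Q0 runs 1, rem=8, I/O yield, promote→Q0. Q0=[P1,P5] Q1=[P2] Q2=[]
t=30-33: P1@Q0 runs 3, rem=0, completes. Q0=[P5] Q1=[P2] Q2=[]
t=33-34: P5@Q0 runs 1, rem=7, I/O yield, promote→Q0. Q0=[P5] Q1=[P2] Q2=[]
t=34-35: P5@Q0 runs 1, rem=6, I/O yield, promote→Q0. Q0=[P5] Q1=[P2] Q2=[]
t=35-36: P5@Q0 runs 1, rem=5, I/O yield, promote→Q0. Q0=[P5] Q1=[P2] Q2=[]
t=36-37: P5@Q0 runs 1, rem=4, I/O yield, promote→Q0. Q0=[P5] Q1=[P2] Q2=[]
t=37-38: P5@Q0 runs 1, rem=3, I/O yield, promote→Q0. Q0=[P5] Q1=[P2] Q2=[]
t=38-39: P5@Q0 runs 1, rem=2, I/O yield, promote→Q0. Q0=[P5] Q1=[P2] Q2=[]
t=39-40: P5@Q0 runs 1, rem=1, I/O yield, promote→Q0. Q0=[P5] Q1=[P2] Q2=[]
t=40-41: P5@Q0 runs 1, rem=0, completes. Q0=[] Q1=[P2] Q2=[]
t=41-47: P2@Q1 runs 6, rem=5, quantum used, demote→Q2. Q0=[] Q1=[] Q2=[P2]
t=47-52: P2@Q2 runs 5, rem=0, completes. Q0=[] Q1=[] Q2=[]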